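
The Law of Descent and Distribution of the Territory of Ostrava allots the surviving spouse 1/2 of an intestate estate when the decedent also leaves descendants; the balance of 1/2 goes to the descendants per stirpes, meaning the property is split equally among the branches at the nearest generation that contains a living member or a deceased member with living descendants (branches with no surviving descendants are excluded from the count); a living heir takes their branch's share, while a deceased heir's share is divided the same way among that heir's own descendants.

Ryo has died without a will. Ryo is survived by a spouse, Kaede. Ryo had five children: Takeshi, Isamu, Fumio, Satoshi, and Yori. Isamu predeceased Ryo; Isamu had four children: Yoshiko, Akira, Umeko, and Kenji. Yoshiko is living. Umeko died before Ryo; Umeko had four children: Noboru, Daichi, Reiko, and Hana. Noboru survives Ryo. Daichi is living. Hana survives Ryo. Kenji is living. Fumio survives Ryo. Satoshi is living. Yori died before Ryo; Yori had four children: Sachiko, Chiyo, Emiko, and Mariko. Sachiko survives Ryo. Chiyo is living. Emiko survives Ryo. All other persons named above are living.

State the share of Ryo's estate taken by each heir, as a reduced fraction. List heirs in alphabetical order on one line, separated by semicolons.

Akira 1/40; Chiyo 1/40; Daichi 1/160; Emiko 1/40; Fumio 1/10; Hana 1/160; Kaede 1/2; Kenji 1/40; Mariko 1/40; Noboru 1/160; Reiko 1/160; Sachiko 1/40; Satoshi 1/10; Takeshi 1/10; Yoshiko 1/40

Kaede, as surviving spouse, takes 1/2.
The remaining 1/2 passes to Ryo's descendants per stirpes.
The 1/2 is divided into 5 equal shares of 1/10 among Takeshi, Isamu, Fumio, Satoshi, Yori.
Takeshi is living and takes 1/10.
Isamu predeceased; the 1/10 allotted to Isamu's branch passes to Isamu's issue by representation.
The 1/10 is divided into 4 equal shares of 1/40 among Yoshiko, Akira, Umeko, Kenji.
Yoshiko is living and takes 1/40.
Akira is living and takes 1/40.
Umeko predeceased; the 1/40 allotted to Umeko's branch passes to Umeko's issue by representation.
The 1/40 is divided into 4 equal shares of 1/160 among Noboru, Daichi, Reiko, Hana.
Noboru is living and takes 1/160.
Daichi is living and takes 1/160.
Reiko is living and takes 1/160.
Hana is living and takes 1/160.
Kenji is living and takes 1/40.
Fumio is living and takes 1/10.
Satoshi is living and takes 1/10.
Yori predeceased; the 1/10 allotted to Yori's branch passes to Yori's issue by representation.
The 1/10 is divided into 4 equal shares of 1/40 among Sachiko, Chiyo, Emiko, Mariko.
Sachiko is living and takes 1/40.
Chiyo is living and takes 1/40.
Emiko is living and takes 1/40.
Mariko is living and takes 1/40.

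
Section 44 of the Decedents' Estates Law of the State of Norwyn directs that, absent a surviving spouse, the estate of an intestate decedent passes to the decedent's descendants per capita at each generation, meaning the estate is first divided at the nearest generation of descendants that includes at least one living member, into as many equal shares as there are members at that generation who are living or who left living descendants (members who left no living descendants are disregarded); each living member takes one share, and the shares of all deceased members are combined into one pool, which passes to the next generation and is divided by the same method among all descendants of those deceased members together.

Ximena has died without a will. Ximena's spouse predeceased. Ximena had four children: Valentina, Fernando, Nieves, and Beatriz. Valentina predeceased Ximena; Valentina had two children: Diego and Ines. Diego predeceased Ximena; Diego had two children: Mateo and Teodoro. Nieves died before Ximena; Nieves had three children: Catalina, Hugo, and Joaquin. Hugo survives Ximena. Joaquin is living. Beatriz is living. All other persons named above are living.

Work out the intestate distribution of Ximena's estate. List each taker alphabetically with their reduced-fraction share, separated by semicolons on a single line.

There is no surviving spouse, so the entire estate passes to Ximena's descendants per capita at each generation.
At generation 1 (Valentina, Fernando, Nieves, Beatriz) there are 4 shares of (1)/4 = 1/4 each.
Living: Fernando and Beatriz — each takes 1/4.
Deceased: Valentina and Nieves. Their combined 1/2 is pooled and carried to generation 2.
At generation 2 (Diego, Ines, Catalina, Hugo, Joaquin) there are 5 shares of (1/2)/5 = 1/10 each.
Living: Ines, Catalina, Hugo, and Joaquin — each takes 1/10.
Deceased: Diego. That 1/10 share is carried to generation 3.
At generation 3 (Mateo, Teodoro) there are 2 shares of (1/10)/2 = 1/20 each.
Living: Mateo and Teodoro — each takes 1/20.

Beatriz 1/4; Catalina 1/10; Fernando 1/4; Hugo 1/10; Ines 1/10; Joaquin 1/10; Mateo 1/20; Teodoro 1/20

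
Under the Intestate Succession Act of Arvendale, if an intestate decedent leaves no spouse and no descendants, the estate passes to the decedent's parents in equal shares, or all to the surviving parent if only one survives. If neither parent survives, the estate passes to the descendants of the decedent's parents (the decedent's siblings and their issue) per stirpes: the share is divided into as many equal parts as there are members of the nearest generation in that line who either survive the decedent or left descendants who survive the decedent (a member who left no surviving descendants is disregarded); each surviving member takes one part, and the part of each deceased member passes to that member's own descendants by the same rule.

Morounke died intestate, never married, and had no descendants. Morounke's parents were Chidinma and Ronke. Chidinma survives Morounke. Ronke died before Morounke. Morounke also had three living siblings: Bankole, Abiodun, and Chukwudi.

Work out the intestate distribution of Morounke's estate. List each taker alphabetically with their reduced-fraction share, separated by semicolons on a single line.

Chidinma 1

Only one parent, Chidinma, survives, so Chidinma takes the entire estate. The siblings take nothing because a surviving parent has priority.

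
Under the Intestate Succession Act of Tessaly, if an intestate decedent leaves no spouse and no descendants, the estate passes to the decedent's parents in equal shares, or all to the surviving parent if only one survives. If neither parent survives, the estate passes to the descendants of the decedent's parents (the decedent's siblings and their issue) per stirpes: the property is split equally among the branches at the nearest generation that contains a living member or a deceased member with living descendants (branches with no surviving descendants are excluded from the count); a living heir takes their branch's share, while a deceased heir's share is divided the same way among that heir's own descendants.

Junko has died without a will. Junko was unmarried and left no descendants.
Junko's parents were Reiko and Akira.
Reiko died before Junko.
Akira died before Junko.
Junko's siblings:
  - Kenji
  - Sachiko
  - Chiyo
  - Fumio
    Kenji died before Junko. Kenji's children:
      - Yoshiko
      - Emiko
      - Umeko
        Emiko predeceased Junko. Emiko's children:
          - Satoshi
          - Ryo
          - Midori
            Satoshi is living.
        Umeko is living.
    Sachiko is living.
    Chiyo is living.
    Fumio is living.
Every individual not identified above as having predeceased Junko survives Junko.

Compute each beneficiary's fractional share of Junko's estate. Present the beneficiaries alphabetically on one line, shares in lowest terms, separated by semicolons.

Neither parent survives and there are no descendants, so the estate passes to Junko's siblings and their issue per stirpes.
The estate is divided into 4 equal shares of 1/4 among Kenji, Sachiko, Chiyo, Fumio.
Kenji predeceased; the 1/4 allotted to Kenji's branch passes to Kenji's issue by representation.
The 1/4 is divided into 3 equal shares of 1/12 among Yoshiko, Emiko, Umeko.
Yoshiko is living and takes 1/12.
Emiko predeceased; the 1/12 allotted to Emiko's branch passes to Emiko's issue by representation.
The 1/12 is divided into 3 equal shares of 1/36 among Satoshi, Ryo, Midori.
Satoshi is living and takes 1/36.
Ryo is living and takes 1/36.
Midori is living and takes 1/36.
Umeko is living and takes 1/12.
Sachiko is living and takes 1/4.
Chiyo is living and takes 1/4.
Fumio is living and takes 1/4.

Chiyo 1/4; Fumio 1/4; Midori 1/36; Ryo 1/36; Sachiko 1/4; Satoshi 1/36; Umeko 1/12; Yoshiko 1/12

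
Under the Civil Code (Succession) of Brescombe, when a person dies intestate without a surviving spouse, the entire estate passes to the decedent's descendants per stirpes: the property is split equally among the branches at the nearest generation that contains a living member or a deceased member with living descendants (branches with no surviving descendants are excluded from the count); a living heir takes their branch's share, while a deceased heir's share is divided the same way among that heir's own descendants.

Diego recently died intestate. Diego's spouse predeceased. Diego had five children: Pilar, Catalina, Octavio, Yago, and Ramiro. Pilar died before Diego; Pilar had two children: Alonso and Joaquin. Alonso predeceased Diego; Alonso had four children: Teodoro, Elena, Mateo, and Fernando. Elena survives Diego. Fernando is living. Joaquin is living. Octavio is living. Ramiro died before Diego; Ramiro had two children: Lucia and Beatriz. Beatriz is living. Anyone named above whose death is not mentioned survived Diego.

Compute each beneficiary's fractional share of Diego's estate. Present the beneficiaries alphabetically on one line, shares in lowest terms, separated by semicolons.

There is no surviving spouse, so the entire estate passes to Diego's descendants per stirpes.
The estate is divided into 5 equal shares of 1/5 among Pilar, Catalina, Octavio, Yago, Ramiro.
Pilar predeceased; the 1/5 allotted to Pilar's branch passes to Pilar's issue by representation.
The 1/5 is divided into 2 equal shares of 1/10 among Alonso, Joaquin.
Alonso predeceased; the 1/10 allotted to Alonso's branch passes to Alonso's issue by representation.
The 1/10 is divided into 4 equal shares of 1/40 among Teodoro, Elena, Mateo, Fernando.
Teodoro is living and takes 1/40.
Elena is living and takes 1/40.
Mateo is living and takes 1/40.
Fernando is living and takes 1/40.
Joaquin is living and takes 1/10.
Catalina is living and takes 1/5.
Octavio is living and takes 1/5.
Yago is living and takes 1/5.
Ramiro predeceased; the 1/5 allotted to Ramiro's branch passes to Ramiro's issue by representation.
The 1/5 is divided into 2 equal shares of 1/10 among Lucia, Beatriz.
Lucia is living and takes 1/10.
Beatriz is living and takes 1/10.

Beatriz 1/10; Catalina 1/5; Elena 1/40; Fernando 1/40; Joaquin 1/10; Lucia 1/10; Mateo 1/40; Octavio 1/5; Teodoro 1/40; Yago 1/5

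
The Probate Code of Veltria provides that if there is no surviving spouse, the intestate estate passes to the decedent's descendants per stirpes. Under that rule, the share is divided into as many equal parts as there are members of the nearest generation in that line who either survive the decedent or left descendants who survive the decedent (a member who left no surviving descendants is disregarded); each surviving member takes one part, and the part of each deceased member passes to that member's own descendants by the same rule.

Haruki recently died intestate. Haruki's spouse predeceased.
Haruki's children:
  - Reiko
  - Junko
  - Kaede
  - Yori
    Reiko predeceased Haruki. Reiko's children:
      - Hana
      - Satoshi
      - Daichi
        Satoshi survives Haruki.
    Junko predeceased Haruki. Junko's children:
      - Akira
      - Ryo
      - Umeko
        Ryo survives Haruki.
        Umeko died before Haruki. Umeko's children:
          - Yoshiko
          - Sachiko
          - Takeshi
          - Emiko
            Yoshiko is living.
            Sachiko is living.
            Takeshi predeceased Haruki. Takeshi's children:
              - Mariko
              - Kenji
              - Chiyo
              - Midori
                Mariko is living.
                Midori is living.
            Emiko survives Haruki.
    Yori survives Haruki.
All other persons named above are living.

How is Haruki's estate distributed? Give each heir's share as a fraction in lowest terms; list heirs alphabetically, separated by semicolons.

Akira 1/12; Chiyo 1/192; Daichi 1/12; Emiko 1/48; Hana 1/12; Kaede 1/4; Kenji 1/192; Mariko 1/192; Midori 1/192; Ryo 1/12; Sachiko 1/48; Satoshi 1/12; Yori 1/4; Yoshiko 1/48

There is no surviving spouse, so the entire estate passes to Haruki's descendants per stirpes.
The estate is divided into 4 equal shares of 1/4 among Reiko, Junko, Kaede, Yori.
Reiko predeceased; the 1/4 allotted to Reiko's branch passes to Reiko's issue by representation.
The 1/4 is divided into 3 equal shares of 1/12 among Hana, Satoshi, Daichi.
Hana is living and takes 1/12.
Satoshi is living and takes 1/12.
Daichi is living and takes 1/12.
Junko predeceased; the 1/4 allotted to Junko's branch passes to Junko's issue by representation.
The 1/4 is divided into 3 equal shares of 1/12 among Akira, Ryo, Umeko.
Akira is living and takes 1/12.
Ryo is living and takes 1/12.
Umeko predeceased; the 1/12 allotted to Umeko's branch passes to Umeko's issue by representation.
The 1/12 is divided into 4 equal shares of 1/48 among Yoshiko, Sachiko, Takeshi, Emiko.
Yoshiko is living and takes 1/48.
Sachiko is living and takes 1/48.
Takeshi predeceased; the 1/48 allotted to Takeshi's branch passes to Takeshi's issue by representation.
The 1/48 is divided into 4 equal shares of 1/192 among Mariko, Kenji, Chiyo, Midori.
Mariko is living and takes 1/192.
Kenji is living and takes 1/192.
Chiyo is living and takes 1/192.
Midori is living and takes 1/192.
Emiko is living and takes 1/48.
Kaede is living and takes 1/4.
Yori is living and takes 1/4.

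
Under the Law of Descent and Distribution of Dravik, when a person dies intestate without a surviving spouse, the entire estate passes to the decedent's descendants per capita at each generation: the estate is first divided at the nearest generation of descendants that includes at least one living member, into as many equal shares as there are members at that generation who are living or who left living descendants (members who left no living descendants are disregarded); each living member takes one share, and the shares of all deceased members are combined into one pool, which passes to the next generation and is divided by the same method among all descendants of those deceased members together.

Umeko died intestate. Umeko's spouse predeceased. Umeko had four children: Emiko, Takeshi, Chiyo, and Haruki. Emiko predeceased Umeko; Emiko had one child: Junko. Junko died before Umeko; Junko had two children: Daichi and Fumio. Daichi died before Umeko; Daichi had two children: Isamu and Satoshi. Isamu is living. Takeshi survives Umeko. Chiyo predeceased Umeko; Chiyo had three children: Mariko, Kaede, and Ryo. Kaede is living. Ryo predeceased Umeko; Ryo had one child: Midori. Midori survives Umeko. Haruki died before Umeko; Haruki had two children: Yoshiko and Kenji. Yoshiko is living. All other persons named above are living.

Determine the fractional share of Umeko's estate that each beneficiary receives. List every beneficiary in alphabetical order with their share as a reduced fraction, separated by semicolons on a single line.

Fumio 1/12; Isamu 1/24; Kaede 1/8; Kenji 1/8; Mariko 1/8; Midori 1/12; Satoshi 1/24; Takeshi 1/4; Yoshiko 1/8

There is no surviving spouse, so the entire estate passes to Umeko's descendants per capita at each generation.
At generation 1 (Emiko, Takeshi, Chiyo, Haruki) there are 4 shares of (1)/4 = 1/4 each.
Living: Takeshi — each takes 1/4.
Deceased: Emiko, Chiyo, and Haruki. Their combined 3/4 is pooled and carried to generation 2.
At generation 2 (Junko, Mariko, Kaede, Ryo, Yoshiko, Kenji) there are 6 shares of (3/4)/6 = 1/8 each.
Living: Mariko, Kaede, Yoshiko, and Kenji — each takes 1/8.
Deceased: Junko and Ryo. Their combined 1/4 is pooled and carried to generation 3.
At generation 3 (Daichi, Fumio, Midori) there are 3 shares of (1/4)/3 = 1/12 each.
Living: Fumio and Midori — each takes 1/12.
Deceased: Daichi. That 1/12 share is carried to generation 4.
At generation 4 (Isamu, Satoshi) there are 2 shares of (1/12)/2 = 1/24 each.
Living: Isamu and Satoshi — each takes 1/24.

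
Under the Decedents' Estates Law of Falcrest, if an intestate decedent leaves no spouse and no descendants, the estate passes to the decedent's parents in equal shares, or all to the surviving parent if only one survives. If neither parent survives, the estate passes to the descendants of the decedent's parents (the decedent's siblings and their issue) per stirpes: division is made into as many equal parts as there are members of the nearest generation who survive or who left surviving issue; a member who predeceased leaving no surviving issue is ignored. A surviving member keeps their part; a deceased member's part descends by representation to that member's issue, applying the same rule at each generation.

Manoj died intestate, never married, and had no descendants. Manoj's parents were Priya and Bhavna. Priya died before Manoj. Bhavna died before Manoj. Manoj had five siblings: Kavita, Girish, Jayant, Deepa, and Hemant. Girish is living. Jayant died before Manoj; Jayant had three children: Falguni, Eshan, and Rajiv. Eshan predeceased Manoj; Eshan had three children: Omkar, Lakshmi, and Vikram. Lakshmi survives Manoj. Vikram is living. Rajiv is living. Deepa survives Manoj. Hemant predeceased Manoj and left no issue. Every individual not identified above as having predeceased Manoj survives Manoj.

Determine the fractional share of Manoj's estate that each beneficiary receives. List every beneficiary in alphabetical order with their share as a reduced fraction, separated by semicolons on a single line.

Neither parent survives and there are no descendants, so the estate passes to Manoj's siblings and their issue per stirpes.
Hemant left no surviving issue, so that branch lapses and is disregarded.
The estate is divided into 4 equal shares of 1/4 among Kavita, Girish, Jayant, Deepa.
Kavita is living and takes 1/4.
Girish is living and takes 1/4.
Jayant predeceased; the 1/4 allotted to Jayant's branch passes to Jayant's issue by representation.
The 1/4 is divided into 3 equal shares of 1/12 among Falguni, Eshan, Rajiv.
Falguni is living and takes 1/12.
Eshan predeceased; the 1/12 allotted to Eshan's branch passes to Eshan's issue by representation.
The 1/12 is divided into 3 equal shares of 1/36 among Omkar, Lakshmi, Vikram.
Omkar is living and takes 1/36.
Lakshmi is living and takes 1/36.
Vikram is living and takes 1/36.
Rajiv is living and takes 1/12.
Deepa is living and takes 1/4.

Deepa 1/4; Falguni 1/12; Girish 1/4; Kavita 1/4; Lakshmi 1/36; Omkar 1/36; Rajiv 1/12; Vikram 1/36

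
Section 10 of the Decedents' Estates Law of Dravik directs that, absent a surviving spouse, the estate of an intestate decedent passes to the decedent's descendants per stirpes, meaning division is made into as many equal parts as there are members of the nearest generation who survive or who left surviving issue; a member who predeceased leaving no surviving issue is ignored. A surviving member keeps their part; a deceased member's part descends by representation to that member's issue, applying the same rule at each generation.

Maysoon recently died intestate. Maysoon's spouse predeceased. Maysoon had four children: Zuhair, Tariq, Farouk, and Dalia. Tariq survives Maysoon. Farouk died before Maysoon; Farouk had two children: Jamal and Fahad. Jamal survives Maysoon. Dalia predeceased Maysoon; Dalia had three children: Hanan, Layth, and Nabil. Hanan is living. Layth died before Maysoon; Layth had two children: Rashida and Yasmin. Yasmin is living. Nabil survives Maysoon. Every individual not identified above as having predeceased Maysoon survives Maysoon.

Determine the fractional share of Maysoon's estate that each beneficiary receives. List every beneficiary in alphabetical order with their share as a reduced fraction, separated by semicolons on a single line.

There is no surviving spouse, so the entire estate passes to Maysoon's descendants per stirpes.
The estate is divided into 4 equal shares of 1/4 among Zuhair, Tariq, Farouk, Dalia.
Zuhair is living and takes 1/4.
Tariq is living and takes 1/4.
Farouk predeceased; the 1/4 allotted to Farouk's branch passes to Farouk's issue by representation.
The 1/4 is divided into 2 equal shares of 1/8 among Jamal, Fahad.
Jamal is living and takes 1/8.
Fahad is living and takes 1/8.
Dalia predeceased; the 1/4 allotted to Dalia's branch passes to Dalia's issue by representation.
The 1/4 is divided into 3 equal shares of 1/12 among Hanan, Layth, Nabil.
Hanan is living and takes 1/12.
Layth predeceased; the 1/12 allotted to Layth's branch passes to Layth's issue by representation.
The 1/12 is divided into 2 equal shares of 1/24 among Rashida, Yasmin.
Rashida is living and takes 1/24.
Yasmin is living and takes 1/24.
Nabil is living and takes 1/12.

Fahad 1/8; Hanan 1/12; Jamal 1/8; Nabil 1/12; Rashida 1/24; Tariq 1/4; Yasmin 1/24; Zuhair 1/4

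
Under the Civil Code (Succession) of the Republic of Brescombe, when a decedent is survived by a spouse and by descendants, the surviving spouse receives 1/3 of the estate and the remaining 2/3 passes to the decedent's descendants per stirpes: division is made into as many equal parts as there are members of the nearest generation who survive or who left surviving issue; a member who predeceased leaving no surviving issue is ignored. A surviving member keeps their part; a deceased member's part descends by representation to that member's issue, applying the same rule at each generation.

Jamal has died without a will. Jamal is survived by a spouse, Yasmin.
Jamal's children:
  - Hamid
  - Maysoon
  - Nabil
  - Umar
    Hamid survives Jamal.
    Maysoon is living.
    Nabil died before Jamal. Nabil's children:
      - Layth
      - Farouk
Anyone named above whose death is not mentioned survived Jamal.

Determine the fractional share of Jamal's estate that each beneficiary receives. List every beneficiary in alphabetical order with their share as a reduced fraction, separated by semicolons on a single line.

Yasmin, as surviving spouse, takes 1/3.
The remaining 2/3 passes to Jamal's descendants per stirpes.
The 2/3 is divided into 4 equal shares of 1/6 among Hamid, Maysoon, Nabil, Umar.
Hamid is living and takes 1/6.
Maysoon is living and takes 1/6.
Nabil predeceased; the 1/6 allotted to Nabil's branch passes to Nabil's issue by representation.
The 1/6 is divided into 2 equal shares of 1/12 among Layth, Farouk.
Layth is living and takes 1/12.
Farouk is living and takes 1/12.
Umar is living and takes 1/6.

Farouk 1/12; Hamid 1/6; Layth 1/12; Maysoon 1/6; Umar 1/6; Yasmin 1/3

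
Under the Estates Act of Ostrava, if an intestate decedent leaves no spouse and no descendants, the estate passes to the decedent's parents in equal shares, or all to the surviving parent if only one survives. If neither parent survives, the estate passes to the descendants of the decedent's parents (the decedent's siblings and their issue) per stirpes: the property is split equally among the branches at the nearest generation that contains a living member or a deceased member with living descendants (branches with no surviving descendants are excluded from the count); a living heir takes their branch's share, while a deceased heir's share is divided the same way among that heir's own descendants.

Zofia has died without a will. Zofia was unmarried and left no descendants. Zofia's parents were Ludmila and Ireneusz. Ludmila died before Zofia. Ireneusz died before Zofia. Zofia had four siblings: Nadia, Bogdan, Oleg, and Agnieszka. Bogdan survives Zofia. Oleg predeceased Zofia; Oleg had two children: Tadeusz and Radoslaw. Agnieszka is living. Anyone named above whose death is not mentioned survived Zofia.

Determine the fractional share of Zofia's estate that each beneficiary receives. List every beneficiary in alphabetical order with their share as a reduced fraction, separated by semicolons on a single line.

Neither parent survives and there are no descendants, so the estate passes to Zofia's siblings and their issue per stirpes.
The estate is divided into 4 equal shares of 1/4 among Nadia, Bogdan, Oleg, Agnieszka.
Nadia is living and takes 1/4.
Bogdan is living and takes 1/4.
Oleg predeceased; the 1/4 allotted to Oleg's branch passes to Oleg's issue by representation.
The 1/4 is divided into 2 equal shares of 1/8 among Tadeusz, Radoslaw.
Tadeusz is living and takes 1/8.
Radoslaw is living and takes 1/8.
Agnieszka is living and takes 1/4.

Agnieszka 1/4; Bogdan 1/4; Nadia 1/4; Radoslaw 1/8; Tadeusz 1/8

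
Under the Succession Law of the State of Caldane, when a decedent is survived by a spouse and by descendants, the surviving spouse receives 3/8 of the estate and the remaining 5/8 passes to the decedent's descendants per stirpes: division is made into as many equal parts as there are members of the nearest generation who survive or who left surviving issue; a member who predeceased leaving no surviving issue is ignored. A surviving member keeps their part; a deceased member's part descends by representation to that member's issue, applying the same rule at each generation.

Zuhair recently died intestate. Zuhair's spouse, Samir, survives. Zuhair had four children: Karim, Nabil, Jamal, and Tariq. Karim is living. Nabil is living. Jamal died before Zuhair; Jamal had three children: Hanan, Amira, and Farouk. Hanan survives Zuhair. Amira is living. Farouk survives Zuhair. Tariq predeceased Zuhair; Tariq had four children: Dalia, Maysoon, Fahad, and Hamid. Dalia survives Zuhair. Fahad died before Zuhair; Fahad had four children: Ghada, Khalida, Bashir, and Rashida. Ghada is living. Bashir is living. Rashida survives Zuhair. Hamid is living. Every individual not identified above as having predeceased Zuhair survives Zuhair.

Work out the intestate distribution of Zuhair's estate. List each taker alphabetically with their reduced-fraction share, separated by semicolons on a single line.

Amira 5/96; Bashir 5/512; Dalia 5/128; Farouk 5/96; Ghada 5/512; Hamid 5/128; Hanan 5/96; Karim 5/32; Khalida 5/512; Maysoon 5/128; Nabil 5/32; Rashida 5/512; Samir 3/8

Samir, as surviving spouse, takes 3/8.
The remaining 5/8 passes to Zuhair's descendants per stirpes.
The 5/8 is divided into 4 equal shares of 5/32 among Karim, Nabil, Jamal, Tariq.
Karim is living and takes 5/32.
Nabil is living and takes 5/32.
Jamal predeceased; the 5/32 allotted to Jamal's branch passes to Jamal's issue by representation.
The 5/32 is divided into 3 equal shares of 5/96 among Hanan, Amira, Farouk.
Hanan is living and takes 5/96.
Amira is living and takes 5/96.
Farouk is living and takes 5/96.
Tariq predeceased; the 5/32 allotted to Tariq's branch passes to Tariq's issue by representation.
The 5/32 is divided into 4 equal shares of 5/128 among Dalia, Maysoon, Fahad, Hamid.
Dalia is living and takes 5/128.
Maysoon is living and takes 5/128.
Fahad predeceased; the 5/128 allotted to Fahad's branch passes to Fahad's issue by representation.
The 5/128 is divided into 4 equal shares of 5/512 among Ghada, Khalida, Bashir, Rashida.
Ghada is living and takes 5/512.
Khalida is living and takes 5/512.
Bashir is living and takes 5/512.
Rashida is living and takes 5/512.
Hamid is living and takes 5/128.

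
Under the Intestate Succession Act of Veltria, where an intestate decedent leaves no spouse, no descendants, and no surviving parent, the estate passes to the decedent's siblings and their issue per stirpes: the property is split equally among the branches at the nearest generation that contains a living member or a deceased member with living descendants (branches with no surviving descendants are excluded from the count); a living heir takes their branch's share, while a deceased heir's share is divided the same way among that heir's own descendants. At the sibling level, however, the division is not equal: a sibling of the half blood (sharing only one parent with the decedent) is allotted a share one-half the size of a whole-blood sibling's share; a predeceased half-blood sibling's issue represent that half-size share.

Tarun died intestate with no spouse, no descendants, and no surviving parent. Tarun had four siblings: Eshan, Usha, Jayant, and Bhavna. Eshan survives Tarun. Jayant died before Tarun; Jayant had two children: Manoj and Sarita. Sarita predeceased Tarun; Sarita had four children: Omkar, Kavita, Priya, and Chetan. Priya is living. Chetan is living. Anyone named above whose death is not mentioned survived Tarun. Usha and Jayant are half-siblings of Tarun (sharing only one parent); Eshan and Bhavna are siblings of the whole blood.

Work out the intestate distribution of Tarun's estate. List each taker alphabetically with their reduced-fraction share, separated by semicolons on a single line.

No spouse, descendants, or parent survives, so the estate passes to Tarun's siblings per stirpes.
Half-blood siblings count for one-half the weight of whole-blood siblings at the initial division.
Dividing 1 in proportion to weights (total weight 3): Eshan (weight 1) → 1/3; Usha (weight 1/2) → 1/6; Jayant (weight 1/2) → 1/6; Bhavna (weight 1) → 1/3.
Eshan is living and takes 1/3.
Usha is living and takes 1/6.
Jayant predeceased; the 1/6 allotted to Jayant's branch passes to Jayant's issue by representation.
The 1/6 is divided into 2 equal shares of 1/12 among Manoj, Sarita.
Manoj is living and takes 1/12.
Sarita predeceased; the 1/12 allotted to Sarita's branch passes to Sarita's issue by representation.
The 1/12 is divided into 4 equal shares of 1/48 among Omkar, Kavita, Priya, Chetan.
Omkar is living and takes 1/48.
Kavita is living and takes 1/48.
Priya is living and takes 1/48.
Chetan is living and takes 1/48.
Bhavna is living and takes 1/3.

Bhavna 1/3; Chetan 1/48; Eshan 1/3; Kavita 1/48; Manoj 1/12; Omkar 1/48; Priya 1/48; Usha 1/6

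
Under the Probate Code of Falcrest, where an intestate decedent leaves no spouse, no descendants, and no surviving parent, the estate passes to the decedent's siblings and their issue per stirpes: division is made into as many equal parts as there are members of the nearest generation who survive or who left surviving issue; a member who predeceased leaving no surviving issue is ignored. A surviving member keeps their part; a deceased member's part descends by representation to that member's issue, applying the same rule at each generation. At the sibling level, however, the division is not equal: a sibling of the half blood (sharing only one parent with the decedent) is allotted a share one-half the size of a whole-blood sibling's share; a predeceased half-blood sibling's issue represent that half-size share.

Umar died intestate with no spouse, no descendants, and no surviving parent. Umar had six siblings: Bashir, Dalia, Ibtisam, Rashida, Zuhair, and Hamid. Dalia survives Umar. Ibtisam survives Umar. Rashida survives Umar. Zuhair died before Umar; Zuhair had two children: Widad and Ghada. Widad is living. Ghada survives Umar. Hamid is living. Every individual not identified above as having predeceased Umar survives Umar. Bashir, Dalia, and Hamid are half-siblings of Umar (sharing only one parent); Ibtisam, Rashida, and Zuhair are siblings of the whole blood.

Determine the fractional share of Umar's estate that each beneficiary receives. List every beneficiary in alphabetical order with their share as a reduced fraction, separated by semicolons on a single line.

No spouse, descendants, or parent survives, so the estate passes to Umar's siblings per stirpes.
Half-blood siblings count for one-half the weight of whole-blood siblings at the initial division.
Dividing 1 in proportion to weights (total weight 9/2): Bashir (weight 1/2) → 1/9; Dalia (weight 1/2) → 1/9; Ibtisam (weight 1) → 2/9; Rashida (weight 1) → 2/9; Zuhair (weight 1) → 2/9; Hamid (weight 1/2) → 1/9.
Bashir is living and takes 1/9.
Dalia is living and takes 1/9.
Ibtisam is living and takes 2/9.
Rashida is living and takes 2/9.
Zuhair predeceased; the 2/9 allotted to Zuhair's branch passes to Zuhair's issue by representation.
The 2/9 is divided into 2 equal shares of 1/9 among Widad, Ghada.
Widad is living and takes 1/9.
Ghada is living and takes 1/9.
Hamid is living and takes 1/9.

Bashir 1/9; Dalia 1/9; Ghada 1/9; Hamid 1/9; Ibtisam 2/9; Rashida 2/9; Widad 1/9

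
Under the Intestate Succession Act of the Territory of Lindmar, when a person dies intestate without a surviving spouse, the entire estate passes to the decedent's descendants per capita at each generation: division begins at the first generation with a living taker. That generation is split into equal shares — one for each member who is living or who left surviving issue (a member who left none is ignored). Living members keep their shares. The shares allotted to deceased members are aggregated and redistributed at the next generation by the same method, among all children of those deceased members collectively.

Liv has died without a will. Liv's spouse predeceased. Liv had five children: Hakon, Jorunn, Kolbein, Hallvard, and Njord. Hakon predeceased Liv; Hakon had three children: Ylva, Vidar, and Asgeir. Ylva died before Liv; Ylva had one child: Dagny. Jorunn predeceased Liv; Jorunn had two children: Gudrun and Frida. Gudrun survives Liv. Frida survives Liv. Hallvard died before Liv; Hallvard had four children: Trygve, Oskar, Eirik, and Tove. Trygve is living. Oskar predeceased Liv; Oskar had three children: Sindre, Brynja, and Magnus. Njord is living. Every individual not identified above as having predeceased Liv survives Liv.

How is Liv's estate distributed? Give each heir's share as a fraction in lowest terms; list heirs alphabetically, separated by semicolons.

There is no surviving spouse, so the entire estate passes to Liv's descendants per capita at each generation.
At generation 1 (Hakon, Jorunn, Kolbein, Hallvard, Njord) there are 5 shares of (1)/5 = 1/5 each.
Living: Kolbein and Njord — each takes 1/5.
Deceased: Hakon, Jorunn, and Hallvard. Their combined 3/5 is pooled and carried to generation 2.
At generation 2 (Ylva, Vidar, Asgeir, Gudrun, Frida, Trygve, Oskar, Eirik, Tove) there are 9 shares of (3/5)/9 = 1/15 each.
Living: Vidar, Asgeir, Gudrun, Frida, Trygve, Eirik, and Tove — each takes 1/15.
Deceased: Ylva and Oskar. Their combined 2/15 is pooled and carried to generation 3.
At generation 3 (Dagny, Sindre, Brynja, Magnus) there are 4 shares of (2/15)/4 = 1/30 each.
Living: Dagny, Sindre, Brynja, and Magnus — each takes 1/30.

Asgeir 1/15; Brynja 1/30; Dagny 1/30; Eirik 1/15; Frida 1/15; Gudrun 1/15; Kolbein 1/5; Magnus 1/30; Njord 1/5; Sindre 1/30; Tove 1/15; Trygve 1/15; Vidar 1/15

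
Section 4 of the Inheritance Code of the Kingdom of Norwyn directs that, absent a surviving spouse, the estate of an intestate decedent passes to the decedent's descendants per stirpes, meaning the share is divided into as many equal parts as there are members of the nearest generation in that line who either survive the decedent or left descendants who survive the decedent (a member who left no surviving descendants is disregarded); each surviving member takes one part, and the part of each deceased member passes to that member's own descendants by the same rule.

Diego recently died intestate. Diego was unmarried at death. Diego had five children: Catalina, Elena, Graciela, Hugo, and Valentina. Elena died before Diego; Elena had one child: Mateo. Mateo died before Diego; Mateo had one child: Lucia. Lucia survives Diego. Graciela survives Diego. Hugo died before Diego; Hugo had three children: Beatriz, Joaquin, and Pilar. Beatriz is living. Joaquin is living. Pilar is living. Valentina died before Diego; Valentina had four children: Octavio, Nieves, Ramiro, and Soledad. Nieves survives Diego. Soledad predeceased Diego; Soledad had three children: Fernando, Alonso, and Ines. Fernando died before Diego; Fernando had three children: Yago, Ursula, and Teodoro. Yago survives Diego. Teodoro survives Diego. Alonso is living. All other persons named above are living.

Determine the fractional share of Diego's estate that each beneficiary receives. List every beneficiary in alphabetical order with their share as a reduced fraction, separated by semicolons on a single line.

There is no surviving spouse, so the entire estate passes to Diego's descendants per stirpes.
The estate is divided into 5 equal shares of 1/5 among Catalina, Elena, Graciela, Hugo, Valentina.
Catalina is living and takes 1/5.
Elena predeceased; the 1/5 allotted to Elena's branch passes to Elena's issue by representation.
Mateo's line is the sole branch at this level, so the full 1/5 passes to Mateo's issue by representation.
Lucia is the sole taker at this level and receives the full 1/5.
Graciela is living and takes 1/5.
Hugo predeceased; the 1/5 allotted to Hugo's branch passes to Hugo's issue by representation.
The 1/5 is divided into 3 equal shares of 1/15 among Beatriz, Joaquin, Pilar.
Beatriz is living and takes 1/15.
Joaquin is living and takes 1/15.
Pilar is living and takes 1/15.
Valentina predeceased; the 1/5 allotted to Valentina's branch passes to Valentina's issue by representation.
The 1/5 is divided into 4 equal shares of 1/20 among Octavio, Nieves, Ramiro, Soledad.
Octavio is living and takes 1/20.
Nieves is living and takes 1/20.
Ramiro is living and takes 1/20.
Soledad predeceased; the 1/20 allotted to Soledad's branch passes to Soledad's issue by representation.
The 1/20 is divided into 3 equal shares of 1/60 among Fernando, Alonso, Ines.
Fernando predeceased; the 1/60 allotted to Fernando's branch passes to Fernando's issue by representation.
The 1/60 is divided into 3 equal shares of 1/180 among Yago, Ursula, Teodoro.
Yago is living and takes 1/180.
Ursula is living and takes 1/180.
Teodoro is living and takes 1/180.
Alonso is living and takes 1/60.
Ines is living and takes 1/60.

Alonso 1/60; Beatriz 1/15; Catalina 1/5; Graciela 1/5; Ines 1/60; Joaquin 1/15; Lucia 1/5; Nieves 1/20; Octavio 1/20; Pilar 1/15; Ramiro 1/20; Teodoro 1/180; Ursula 1/180; Yago 1/180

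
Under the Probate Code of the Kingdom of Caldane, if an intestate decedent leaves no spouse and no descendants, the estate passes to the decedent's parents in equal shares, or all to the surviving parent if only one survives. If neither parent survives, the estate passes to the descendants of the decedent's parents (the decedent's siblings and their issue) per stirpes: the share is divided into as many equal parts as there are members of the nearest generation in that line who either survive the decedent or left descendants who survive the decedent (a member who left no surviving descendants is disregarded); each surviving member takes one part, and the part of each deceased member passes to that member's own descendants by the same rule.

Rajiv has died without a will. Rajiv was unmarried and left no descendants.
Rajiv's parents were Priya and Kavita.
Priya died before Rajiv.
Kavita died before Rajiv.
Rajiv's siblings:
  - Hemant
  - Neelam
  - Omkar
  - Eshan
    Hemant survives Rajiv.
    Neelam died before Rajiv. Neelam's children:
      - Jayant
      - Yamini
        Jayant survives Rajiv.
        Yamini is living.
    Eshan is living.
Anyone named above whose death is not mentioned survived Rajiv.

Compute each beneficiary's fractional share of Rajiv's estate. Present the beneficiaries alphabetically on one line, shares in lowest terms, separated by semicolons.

Neither parent survives and there are no descendants, so the estate passes to Rajiv's siblings and their issue per stirpes.
The estate is divided into 4 equal shares of 1/4 among Hemant, Neelam, Omkar, Eshan.
Hemant is living and takes 1/4.
Neelam predeceased; the 1/4 allotted to Neelam's branch passes to Neelam's issue by representation.
The 1/4 is divided into 2 equal shares of 1/8 among Jayant, Yamini.
Jayant is living and takes 1/8.
Yamini is living and takes 1/8.
Omkar is living and takes 1/4.
Eshan is living and takes 1/4.

Eshan 1/4; Hemant 1/4; Jayant 1/8; Omkar 1/4; Yamini 1/8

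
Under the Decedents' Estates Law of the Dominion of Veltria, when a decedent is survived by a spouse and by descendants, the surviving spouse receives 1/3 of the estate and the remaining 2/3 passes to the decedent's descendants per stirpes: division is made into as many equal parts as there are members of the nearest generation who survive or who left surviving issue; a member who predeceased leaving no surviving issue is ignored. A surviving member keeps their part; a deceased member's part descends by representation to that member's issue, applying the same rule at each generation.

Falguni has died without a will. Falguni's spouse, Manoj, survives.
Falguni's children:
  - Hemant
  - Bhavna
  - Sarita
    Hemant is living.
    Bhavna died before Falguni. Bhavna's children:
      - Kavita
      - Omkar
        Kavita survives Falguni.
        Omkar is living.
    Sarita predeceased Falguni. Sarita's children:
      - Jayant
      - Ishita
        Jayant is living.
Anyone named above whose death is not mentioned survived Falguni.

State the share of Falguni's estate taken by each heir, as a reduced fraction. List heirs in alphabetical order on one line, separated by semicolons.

Hemant 2/9; Ishita 1/9; Jayant 1/9; Kavita 1/9; Manoj 1/3; Omkar 1/9

Manoj, as surviving spouse, takes 1/3.
The remaining 2/3 passes to Falguni's descendants per stirpes.
The 2/3 is divided into 3 equal shares of 2/9 among Hemant, Bhavna, Sarita.
Hemant is living and takes 2/9.
Bhavna predeceased; the 2/9 allotted to Bhavna's branch passes to Bhavna's issue by representation.
The 2/9 is divided into 2 equal shares of 1/9 among Kavita, Omkar.
Kavita is living and takes 1/9.
Omkar is living and takes 1/9.
Sarita predeceased; the 2/9 allotted to Sarita's branch passes to Sarita's issue by representation.
The 2/9 is divided into 2 equal shares of 1/9 among Jayant, Ishita.
Jayant is living and takes 1/9.
Ishita is living and takes 1/9.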